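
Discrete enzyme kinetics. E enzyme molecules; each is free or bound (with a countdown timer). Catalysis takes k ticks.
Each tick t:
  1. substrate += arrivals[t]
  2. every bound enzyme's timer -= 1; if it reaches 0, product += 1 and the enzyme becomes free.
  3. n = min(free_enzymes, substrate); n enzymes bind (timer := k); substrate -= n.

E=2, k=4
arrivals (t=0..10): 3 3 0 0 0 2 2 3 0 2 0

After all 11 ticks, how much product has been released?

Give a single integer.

Answer: 4

Derivation:
t=0: arr=3 -> substrate=1 bound=2 product=0
t=1: arr=3 -> substrate=4 bound=2 product=0
t=2: arr=0 -> substrate=4 bound=2 product=0
t=3: arr=0 -> substrate=4 bound=2 product=0
t=4: arr=0 -> substrate=2 bound=2 product=2
t=5: arr=2 -> substrate=4 bound=2 product=2
t=6: arr=2 -> substrate=6 bound=2 product=2
t=7: arr=3 -> substrate=9 bound=2 product=2
t=8: arr=0 -> substrate=7 bound=2 product=4
t=9: arr=2 -> substrate=9 bound=2 product=4
t=10: arr=0 -> substrate=9 bound=2 product=4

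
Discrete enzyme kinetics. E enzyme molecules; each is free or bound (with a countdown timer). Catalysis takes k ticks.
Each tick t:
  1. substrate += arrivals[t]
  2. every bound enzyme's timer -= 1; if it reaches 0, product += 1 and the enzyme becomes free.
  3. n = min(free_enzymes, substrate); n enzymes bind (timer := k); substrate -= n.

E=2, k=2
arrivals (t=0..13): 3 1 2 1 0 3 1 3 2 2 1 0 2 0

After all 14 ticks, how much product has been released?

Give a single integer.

t=0: arr=3 -> substrate=1 bound=2 product=0
t=1: arr=1 -> substrate=2 bound=2 product=0
t=2: arr=2 -> substrate=2 bound=2 product=2
t=3: arr=1 -> substrate=3 bound=2 product=2
t=4: arr=0 -> substrate=1 bound=2 product=4
t=5: arr=3 -> substrate=4 bound=2 product=4
t=6: arr=1 -> substrate=3 bound=2 product=6
t=7: arr=3 -> substrate=6 bound=2 product=6
t=8: arr=2 -> substrate=6 bound=2 product=8
t=9: arr=2 -> substrate=8 bound=2 product=8
t=10: arr=1 -> substrate=7 bound=2 product=10
t=11: arr=0 -> substrate=7 bound=2 product=10
t=12: arr=2 -> substrate=7 bound=2 product=12
t=13: arr=0 -> substrate=7 bound=2 product=12

Answer: 12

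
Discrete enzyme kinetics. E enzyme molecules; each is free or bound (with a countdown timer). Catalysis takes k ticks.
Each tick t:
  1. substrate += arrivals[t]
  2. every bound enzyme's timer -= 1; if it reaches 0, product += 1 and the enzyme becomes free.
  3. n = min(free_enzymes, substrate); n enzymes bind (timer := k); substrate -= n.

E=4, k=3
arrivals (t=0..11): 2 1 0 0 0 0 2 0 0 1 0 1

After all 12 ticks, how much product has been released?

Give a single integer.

t=0: arr=2 -> substrate=0 bound=2 product=0
t=1: arr=1 -> substrate=0 bound=3 product=0
t=2: arr=0 -> substrate=0 bound=3 product=0
t=3: arr=0 -> substrate=0 bound=1 product=2
t=4: arr=0 -> substrate=0 bound=0 product=3
t=5: arr=0 -> substrate=0 bound=0 product=3
t=6: arr=2 -> substrate=0 bound=2 product=3
t=7: arr=0 -> substrate=0 bound=2 product=3
t=8: arr=0 -> substrate=0 bound=2 product=3
t=9: arr=1 -> substrate=0 bound=1 product=5
t=10: arr=0 -> substrate=0 bound=1 product=5
t=11: arr=1 -> substrate=0 bound=2 product=5

Answer: 5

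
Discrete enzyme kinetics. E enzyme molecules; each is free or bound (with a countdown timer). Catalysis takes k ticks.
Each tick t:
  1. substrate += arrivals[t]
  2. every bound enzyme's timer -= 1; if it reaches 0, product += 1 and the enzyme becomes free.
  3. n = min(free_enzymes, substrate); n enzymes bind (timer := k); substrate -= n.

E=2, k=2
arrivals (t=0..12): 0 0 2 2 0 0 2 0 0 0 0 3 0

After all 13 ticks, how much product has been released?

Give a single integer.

t=0: arr=0 -> substrate=0 bound=0 product=0
t=1: arr=0 -> substrate=0 bound=0 product=0
t=2: arr=2 -> substrate=0 bound=2 product=0
t=3: arr=2 -> substrate=2 bound=2 product=0
t=4: arr=0 -> substrate=0 bound=2 product=2
t=5: arr=0 -> substrate=0 bound=2 product=2
t=6: arr=2 -> substrate=0 bound=2 product=4
t=7: arr=0 -> substrate=0 bound=2 product=4
t=8: arr=0 -> substrate=0 bound=0 product=6
t=9: arr=0 -> substrate=0 bound=0 product=6
t=10: arr=0 -> substrate=0 bound=0 product=6
t=11: arr=3 -> substrate=1 bound=2 product=6
t=12: arr=0 -> substrate=1 bound=2 product=6

Answer: 6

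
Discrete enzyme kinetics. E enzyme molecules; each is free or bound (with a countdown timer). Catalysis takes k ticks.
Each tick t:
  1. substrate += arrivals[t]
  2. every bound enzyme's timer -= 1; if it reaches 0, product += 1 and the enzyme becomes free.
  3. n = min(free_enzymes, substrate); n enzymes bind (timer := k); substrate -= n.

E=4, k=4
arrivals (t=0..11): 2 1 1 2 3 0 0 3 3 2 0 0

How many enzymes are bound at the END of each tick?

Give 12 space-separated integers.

Answer: 2 3 4 4 4 4 4 4 4 4 4 4

Derivation:
t=0: arr=2 -> substrate=0 bound=2 product=0
t=1: arr=1 -> substrate=0 bound=3 product=0
t=2: arr=1 -> substrate=0 bound=4 product=0
t=3: arr=2 -> substrate=2 bound=4 product=0
t=4: arr=3 -> substrate=3 bound=4 product=2
t=5: arr=0 -> substrate=2 bound=4 product=3
t=6: arr=0 -> substrate=1 bound=4 product=4
t=7: arr=3 -> substrate=4 bound=4 product=4
t=8: arr=3 -> substrate=5 bound=4 product=6
t=9: arr=2 -> substrate=6 bound=4 product=7
t=10: arr=0 -> substrate=5 bound=4 product=8
t=11: arr=0 -> substrate=5 bound=4 product=8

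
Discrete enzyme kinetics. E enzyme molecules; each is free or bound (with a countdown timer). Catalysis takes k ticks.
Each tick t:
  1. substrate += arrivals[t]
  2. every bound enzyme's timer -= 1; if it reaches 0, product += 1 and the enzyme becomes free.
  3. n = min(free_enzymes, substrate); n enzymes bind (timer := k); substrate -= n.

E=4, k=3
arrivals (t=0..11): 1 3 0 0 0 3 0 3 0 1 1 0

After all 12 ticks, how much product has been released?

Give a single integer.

t=0: arr=1 -> substrate=0 bound=1 product=0
t=1: arr=3 -> substrate=0 bound=4 product=0
t=2: arr=0 -> substrate=0 bound=4 product=0
t=3: arr=0 -> substrate=0 bound=3 product=1
t=4: arr=0 -> substrate=0 bound=0 product=4
t=5: arr=3 -> substrate=0 bound=3 product=4
t=6: arr=0 -> substrate=0 bound=3 product=4
t=7: arr=3 -> substrate=2 bound=4 product=4
t=8: arr=0 -> substrate=0 bound=3 product=7
t=9: arr=1 -> substrate=0 bound=4 product=7
t=10: arr=1 -> substrate=0 bound=4 product=8
t=11: arr=0 -> substrate=0 bound=2 product=10

Answer: 10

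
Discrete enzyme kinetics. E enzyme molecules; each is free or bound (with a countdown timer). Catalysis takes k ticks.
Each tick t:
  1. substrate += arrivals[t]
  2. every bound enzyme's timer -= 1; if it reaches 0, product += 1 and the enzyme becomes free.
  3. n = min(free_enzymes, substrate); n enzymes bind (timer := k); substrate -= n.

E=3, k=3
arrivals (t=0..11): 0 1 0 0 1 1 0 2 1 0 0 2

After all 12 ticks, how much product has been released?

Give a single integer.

Answer: 6

Derivation:
t=0: arr=0 -> substrate=0 bound=0 product=0
t=1: arr=1 -> substrate=0 bound=1 product=0
t=2: arr=0 -> substrate=0 bound=1 product=0
t=3: arr=0 -> substrate=0 bound=1 product=0
t=4: arr=1 -> substrate=0 bound=1 product=1
t=5: arr=1 -> substrate=0 bound=2 product=1
t=6: arr=0 -> substrate=0 bound=2 product=1
t=7: arr=2 -> substrate=0 bound=3 product=2
t=8: arr=1 -> substrate=0 bound=3 product=3
t=9: arr=0 -> substrate=0 bound=3 product=3
t=10: arr=0 -> substrate=0 bound=1 product=5
t=11: arr=2 -> substrate=0 bound=2 product=6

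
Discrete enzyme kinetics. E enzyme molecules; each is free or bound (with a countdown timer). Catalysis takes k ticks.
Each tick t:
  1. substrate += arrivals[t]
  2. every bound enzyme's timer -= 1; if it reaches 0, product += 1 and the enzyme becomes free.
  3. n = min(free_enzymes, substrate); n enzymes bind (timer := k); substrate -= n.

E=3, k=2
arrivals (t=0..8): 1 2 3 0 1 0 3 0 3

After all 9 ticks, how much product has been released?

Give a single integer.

Answer: 10

Derivation:
t=0: arr=1 -> substrate=0 bound=1 product=0
t=1: arr=2 -> substrate=0 bound=3 product=0
t=2: arr=3 -> substrate=2 bound=3 product=1
t=3: arr=0 -> substrate=0 bound=3 product=3
t=4: arr=1 -> substrate=0 bound=3 product=4
t=5: arr=0 -> substrate=0 bound=1 product=6
t=6: arr=3 -> substrate=0 bound=3 product=7
t=7: arr=0 -> substrate=0 bound=3 product=7
t=8: arr=3 -> substrate=0 bound=3 product=10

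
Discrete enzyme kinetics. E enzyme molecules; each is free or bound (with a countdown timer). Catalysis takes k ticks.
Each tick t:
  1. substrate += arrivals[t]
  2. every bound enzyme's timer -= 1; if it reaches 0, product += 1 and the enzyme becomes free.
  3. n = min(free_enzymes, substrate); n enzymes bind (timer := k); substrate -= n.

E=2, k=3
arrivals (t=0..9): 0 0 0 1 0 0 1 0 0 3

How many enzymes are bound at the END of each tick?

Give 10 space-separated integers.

Answer: 0 0 0 1 1 1 1 1 1 2

Derivation:
t=0: arr=0 -> substrate=0 bound=0 product=0
t=1: arr=0 -> substrate=0 bound=0 product=0
t=2: arr=0 -> substrate=0 bound=0 product=0
t=3: arr=1 -> substrate=0 bound=1 product=0
t=4: arr=0 -> substrate=0 bound=1 product=0
t=5: arr=0 -> substrate=0 bound=1 product=0
t=6: arr=1 -> substrate=0 bound=1 product=1
t=7: arr=0 -> substrate=0 bound=1 product=1
t=8: arr=0 -> substrate=0 bound=1 product=1
t=9: arr=3 -> substrate=1 bound=2 product=2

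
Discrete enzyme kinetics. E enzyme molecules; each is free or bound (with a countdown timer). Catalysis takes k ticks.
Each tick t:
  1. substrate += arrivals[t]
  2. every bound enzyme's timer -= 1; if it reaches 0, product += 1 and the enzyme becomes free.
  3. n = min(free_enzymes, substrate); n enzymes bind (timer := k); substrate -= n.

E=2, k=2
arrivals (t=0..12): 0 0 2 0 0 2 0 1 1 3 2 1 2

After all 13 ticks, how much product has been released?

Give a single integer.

Answer: 8

Derivation:
t=0: arr=0 -> substrate=0 bound=0 product=0
t=1: arr=0 -> substrate=0 bound=0 product=0
t=2: arr=2 -> substrate=0 bound=2 product=0
t=3: arr=0 -> substrate=0 bound=2 product=0
t=4: arr=0 -> substrate=0 bound=0 product=2
t=5: arr=2 -> substrate=0 bound=2 product=2
t=6: arr=0 -> substrate=0 bound=2 product=2
t=7: arr=1 -> substrate=0 bound=1 product=4
t=8: arr=1 -> substrate=0 bound=2 product=4
t=9: arr=3 -> substrate=2 bound=2 product=5
t=10: arr=2 -> substrate=3 bound=2 product=6
t=11: arr=1 -> substrate=3 bound=2 product=7
t=12: arr=2 -> substrate=4 bound=2 product=8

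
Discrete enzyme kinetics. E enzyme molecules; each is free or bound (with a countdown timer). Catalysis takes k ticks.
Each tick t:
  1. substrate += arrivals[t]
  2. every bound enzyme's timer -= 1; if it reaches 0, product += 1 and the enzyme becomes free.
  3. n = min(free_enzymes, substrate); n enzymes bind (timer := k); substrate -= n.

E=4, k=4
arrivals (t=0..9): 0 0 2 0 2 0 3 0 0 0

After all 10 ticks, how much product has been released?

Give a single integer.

Answer: 4

Derivation:
t=0: arr=0 -> substrate=0 bound=0 product=0
t=1: arr=0 -> substrate=0 bound=0 product=0
t=2: arr=2 -> substrate=0 bound=2 product=0
t=3: arr=0 -> substrate=0 bound=2 product=0
t=4: arr=2 -> substrate=0 bound=4 product=0
t=5: arr=0 -> substrate=0 bound=4 product=0
t=6: arr=3 -> substrate=1 bound=4 product=2
t=7: arr=0 -> substrate=1 bound=4 product=2
t=8: arr=0 -> substrate=0 bound=3 product=4
t=9: arr=0 -> substrate=0 bound=3 product=4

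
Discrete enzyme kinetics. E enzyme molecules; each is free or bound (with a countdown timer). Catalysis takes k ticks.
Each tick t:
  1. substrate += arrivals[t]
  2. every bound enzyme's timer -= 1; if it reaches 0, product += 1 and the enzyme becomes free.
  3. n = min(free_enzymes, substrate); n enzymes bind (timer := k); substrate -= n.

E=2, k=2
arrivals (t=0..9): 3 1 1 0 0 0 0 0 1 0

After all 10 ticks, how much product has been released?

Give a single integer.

Answer: 5

Derivation:
t=0: arr=3 -> substrate=1 bound=2 product=0
t=1: arr=1 -> substrate=2 bound=2 product=0
t=2: arr=1 -> substrate=1 bound=2 product=2
t=3: arr=0 -> substrate=1 bound=2 product=2
t=4: arr=0 -> substrate=0 bound=1 product=4
t=5: arr=0 -> substrate=0 bound=1 product=4
t=6: arr=0 -> substrate=0 bound=0 product=5
t=7: arr=0 -> substrate=0 bound=0 product=5
t=8: arr=1 -> substrate=0 bound=1 product=5
t=9: arr=0 -> substrate=0 bound=1 product=5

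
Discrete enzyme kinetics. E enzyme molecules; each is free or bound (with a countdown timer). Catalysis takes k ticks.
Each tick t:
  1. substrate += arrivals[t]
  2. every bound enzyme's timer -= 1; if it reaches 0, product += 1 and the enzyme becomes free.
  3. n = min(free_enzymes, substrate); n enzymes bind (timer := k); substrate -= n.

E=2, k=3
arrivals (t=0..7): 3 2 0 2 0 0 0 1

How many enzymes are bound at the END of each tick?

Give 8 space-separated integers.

Answer: 2 2 2 2 2 2 2 2

Derivation:
t=0: arr=3 -> substrate=1 bound=2 product=0
t=1: arr=2 -> substrate=3 bound=2 product=0
t=2: arr=0 -> substrate=3 bound=2 product=0
t=3: arr=2 -> substrate=3 bound=2 product=2
t=4: arr=0 -> substrate=3 bound=2 product=2
t=5: arr=0 -> substrate=3 bound=2 product=2
t=6: arr=0 -> substrate=1 bound=2 product=4
t=7: arr=1 -> substrate=2 bound=2 product=4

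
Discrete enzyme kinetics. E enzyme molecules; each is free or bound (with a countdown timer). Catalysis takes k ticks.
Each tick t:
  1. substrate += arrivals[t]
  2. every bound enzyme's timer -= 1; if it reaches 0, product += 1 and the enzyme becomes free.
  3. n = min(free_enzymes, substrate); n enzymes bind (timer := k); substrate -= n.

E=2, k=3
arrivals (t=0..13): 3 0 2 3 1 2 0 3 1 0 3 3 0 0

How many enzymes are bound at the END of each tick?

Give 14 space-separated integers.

t=0: arr=3 -> substrate=1 bound=2 product=0
t=1: arr=0 -> substrate=1 bound=2 product=0
t=2: arr=2 -> substrate=3 bound=2 product=0
t=3: arr=3 -> substrate=4 bound=2 product=2
t=4: arr=1 -> substrate=5 bound=2 product=2
t=5: arr=2 -> substrate=7 bound=2 product=2
t=6: arr=0 -> substrate=5 bound=2 product=4
t=7: arr=3 -> substrate=8 bound=2 product=4
t=8: arr=1 -> substrate=9 bound=2 product=4
t=9: arr=0 -> substrate=7 bound=2 product=6
t=10: arr=3 -> substrate=10 bound=2 product=6
t=11: arr=3 -> substrate=13 bound=2 product=6
t=12: arr=0 -> substrate=11 bound=2 product=8
t=13: arr=0 -> substrate=11 bound=2 product=8

Answer: 2 2 2 2 2 2 2 2 2 2 2 2 2 2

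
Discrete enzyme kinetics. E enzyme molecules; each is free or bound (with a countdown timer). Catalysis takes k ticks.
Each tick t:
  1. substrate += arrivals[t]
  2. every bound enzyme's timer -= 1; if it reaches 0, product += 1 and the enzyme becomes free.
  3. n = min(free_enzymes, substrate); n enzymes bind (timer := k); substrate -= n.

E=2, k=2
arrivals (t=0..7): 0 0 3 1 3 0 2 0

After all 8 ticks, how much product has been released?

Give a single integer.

Answer: 4

Derivation:
t=0: arr=0 -> substrate=0 bound=0 product=0
t=1: arr=0 -> substrate=0 bound=0 product=0
t=2: arr=3 -> substrate=1 bound=2 product=0
t=3: arr=1 -> substrate=2 bound=2 product=0
t=4: arr=3 -> substrate=3 bound=2 product=2
t=5: arr=0 -> substrate=3 bound=2 product=2
t=6: arr=2 -> substrate=3 bound=2 product=4
t=7: arr=0 -> substrate=3 bound=2 product=4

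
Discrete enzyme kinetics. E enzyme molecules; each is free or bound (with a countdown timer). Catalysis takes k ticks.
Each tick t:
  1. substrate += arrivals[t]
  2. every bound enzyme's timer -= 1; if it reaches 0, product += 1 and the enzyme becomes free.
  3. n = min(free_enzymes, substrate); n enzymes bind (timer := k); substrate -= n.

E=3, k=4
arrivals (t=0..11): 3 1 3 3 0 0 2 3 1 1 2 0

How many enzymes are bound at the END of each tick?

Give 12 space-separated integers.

t=0: arr=3 -> substrate=0 bound=3 product=0
t=1: arr=1 -> substrate=1 bound=3 product=0
t=2: arr=3 -> substrate=4 bound=3 product=0
t=3: arr=3 -> substrate=7 bound=3 product=0
t=4: arr=0 -> substrate=4 bound=3 product=3
t=5: arr=0 -> substrate=4 bound=3 product=3
t=6: arr=2 -> substrate=6 bound=3 product=3
t=7: arr=3 -> substrate=9 bound=3 product=3
t=8: arr=1 -> substrate=7 bound=3 product=6
t=9: arr=1 -> substrate=8 bound=3 product=6
t=10: arr=2 -> substrate=10 bound=3 product=6
t=11: arr=0 -> substrate=10 bound=3 product=6

Answer: 3 3 3 3 3 3 3 3 3 3 3 3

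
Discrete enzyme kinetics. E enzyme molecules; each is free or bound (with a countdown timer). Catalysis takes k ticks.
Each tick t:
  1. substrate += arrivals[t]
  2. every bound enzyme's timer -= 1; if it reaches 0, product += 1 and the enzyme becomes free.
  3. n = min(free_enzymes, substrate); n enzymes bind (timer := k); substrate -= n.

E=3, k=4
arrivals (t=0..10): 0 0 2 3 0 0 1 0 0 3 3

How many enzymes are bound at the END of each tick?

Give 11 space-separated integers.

t=0: arr=0 -> substrate=0 bound=0 product=0
t=1: arr=0 -> substrate=0 bound=0 product=0
t=2: arr=2 -> substrate=0 bound=2 product=0
t=3: arr=3 -> substrate=2 bound=3 product=0
t=4: arr=0 -> substrate=2 bound=3 product=0
t=5: arr=0 -> substrate=2 bound=3 product=0
t=6: arr=1 -> substrate=1 bound=3 product=2
t=7: arr=0 -> substrate=0 bound=3 product=3
t=8: arr=0 -> substrate=0 bound=3 product=3
t=9: arr=3 -> substrate=3 bound=3 product=3
t=10: arr=3 -> substrate=4 bound=3 product=5

Answer: 0 0 2 3 3 3 3 3 3 3 3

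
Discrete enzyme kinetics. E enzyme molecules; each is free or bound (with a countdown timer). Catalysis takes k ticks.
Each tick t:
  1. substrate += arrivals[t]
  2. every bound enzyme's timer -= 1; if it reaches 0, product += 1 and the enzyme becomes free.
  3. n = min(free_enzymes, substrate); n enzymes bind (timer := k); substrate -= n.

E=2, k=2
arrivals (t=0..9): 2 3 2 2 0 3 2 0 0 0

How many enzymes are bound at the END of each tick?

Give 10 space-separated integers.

Answer: 2 2 2 2 2 2 2 2 2 2

Derivation:
t=0: arr=2 -> substrate=0 bound=2 product=0
t=1: arr=3 -> substrate=3 bound=2 product=0
t=2: arr=2 -> substrate=3 bound=2 product=2
t=3: arr=2 -> substrate=5 bound=2 product=2
t=4: arr=0 -> substrate=3 bound=2 product=4
t=5: arr=3 -> substrate=6 bound=2 product=4
t=6: arr=2 -> substrate=6 bound=2 product=6
t=7: arr=0 -> substrate=6 bound=2 product=6
t=8: arr=0 -> substrate=4 bound=2 product=8
t=9: arr=0 -> substrate=4 bound=2 product=8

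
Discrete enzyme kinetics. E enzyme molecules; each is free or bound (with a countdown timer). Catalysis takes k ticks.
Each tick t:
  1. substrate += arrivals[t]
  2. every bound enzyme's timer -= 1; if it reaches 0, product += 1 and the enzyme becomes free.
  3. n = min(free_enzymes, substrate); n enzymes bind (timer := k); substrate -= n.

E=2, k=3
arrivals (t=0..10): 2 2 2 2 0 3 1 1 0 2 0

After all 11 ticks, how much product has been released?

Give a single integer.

Answer: 6

Derivation:
t=0: arr=2 -> substrate=0 bound=2 product=0
t=1: arr=2 -> substrate=2 bound=2 product=0
t=2: arr=2 -> substrate=4 bound=2 product=0
t=3: arr=2 -> substrate=4 bound=2 product=2
t=4: arr=0 -> substrate=4 bound=2 product=2
t=5: arr=3 -> substrate=7 bound=2 product=2
t=6: arr=1 -> substrate=6 bound=2 product=4
t=7: arr=1 -> substrate=7 bound=2 product=4
t=8: arr=0 -> substrate=7 bound=2 product=4
t=9: arr=2 -> substrate=7 bound=2 product=6
t=10: arr=0 -> substrate=7 bound=2 product=6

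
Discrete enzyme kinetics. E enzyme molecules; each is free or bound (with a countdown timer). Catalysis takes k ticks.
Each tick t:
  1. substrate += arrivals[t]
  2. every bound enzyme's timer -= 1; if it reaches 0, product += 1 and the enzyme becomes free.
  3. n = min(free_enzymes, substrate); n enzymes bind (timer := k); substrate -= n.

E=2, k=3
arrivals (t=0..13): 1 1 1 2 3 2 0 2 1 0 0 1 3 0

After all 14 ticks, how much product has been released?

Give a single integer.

Answer: 8

Derivation:
t=0: arr=1 -> substrate=0 bound=1 product=0
t=1: arr=1 -> substrate=0 bound=2 product=0
t=2: arr=1 -> substrate=1 bound=2 product=0
t=3: arr=2 -> substrate=2 bound=2 product=1
t=4: arr=3 -> substrate=4 bound=2 product=2
t=5: arr=2 -> substrate=6 bound=2 product=2
t=6: arr=0 -> substrate=5 bound=2 product=3
t=7: arr=2 -> substrate=6 bound=2 product=4
t=8: arr=1 -> substrate=7 bound=2 product=4
t=9: arr=0 -> substrate=6 bound=2 product=5
t=10: arr=0 -> substrate=5 bound=2 product=6
t=11: arr=1 -> substrate=6 bound=2 product=6
t=12: arr=3 -> substrate=8 bound=2 product=7
t=13: arr=0 -> substrate=7 bound=2 product=8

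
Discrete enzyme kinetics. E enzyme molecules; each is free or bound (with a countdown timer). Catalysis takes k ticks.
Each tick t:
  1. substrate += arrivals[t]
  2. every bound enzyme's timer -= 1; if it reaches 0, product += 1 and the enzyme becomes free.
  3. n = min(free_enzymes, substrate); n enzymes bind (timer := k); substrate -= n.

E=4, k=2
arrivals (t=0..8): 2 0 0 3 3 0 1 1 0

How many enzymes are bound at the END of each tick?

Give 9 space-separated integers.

t=0: arr=2 -> substrate=0 bound=2 product=0
t=1: arr=0 -> substrate=0 bound=2 product=0
t=2: arr=0 -> substrate=0 bound=0 product=2
t=3: arr=3 -> substrate=0 bound=3 product=2
t=4: arr=3 -> substrate=2 bound=4 product=2
t=5: arr=0 -> substrate=0 bound=3 product=5
t=6: arr=1 -> substrate=0 bound=3 product=6
t=7: arr=1 -> substrate=0 bound=2 product=8
t=8: arr=0 -> substrate=0 bound=1 product=9

Answer: 2 2 0 3 4 3 3 2 1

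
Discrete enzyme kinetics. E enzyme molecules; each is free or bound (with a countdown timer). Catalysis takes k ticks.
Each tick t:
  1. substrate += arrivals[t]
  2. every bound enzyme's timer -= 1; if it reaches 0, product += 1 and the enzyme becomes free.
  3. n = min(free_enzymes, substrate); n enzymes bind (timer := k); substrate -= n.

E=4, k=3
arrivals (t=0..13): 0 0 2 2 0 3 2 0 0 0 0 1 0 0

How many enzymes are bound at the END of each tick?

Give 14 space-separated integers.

t=0: arr=0 -> substrate=0 bound=0 product=0
t=1: arr=0 -> substrate=0 bound=0 product=0
t=2: arr=2 -> substrate=0 bound=2 product=0
t=3: arr=2 -> substrate=0 bound=4 product=0
t=4: arr=0 -> substrate=0 bound=4 product=0
t=5: arr=3 -> substrate=1 bound=4 product=2
t=6: arr=2 -> substrate=1 bound=4 product=4
t=7: arr=0 -> substrate=1 bound=4 product=4
t=8: arr=0 -> substrate=0 bound=3 product=6
t=9: arr=0 -> substrate=0 bound=1 product=8
t=10: arr=0 -> substrate=0 bound=1 product=8
t=11: arr=1 -> substrate=0 bound=1 product=9
t=12: arr=0 -> substrate=0 bound=1 product=9
t=13: arr=0 -> substrate=0 bound=1 product=9

Answer: 0 0 2 4 4 4 4 4 3 1 1 1 1 1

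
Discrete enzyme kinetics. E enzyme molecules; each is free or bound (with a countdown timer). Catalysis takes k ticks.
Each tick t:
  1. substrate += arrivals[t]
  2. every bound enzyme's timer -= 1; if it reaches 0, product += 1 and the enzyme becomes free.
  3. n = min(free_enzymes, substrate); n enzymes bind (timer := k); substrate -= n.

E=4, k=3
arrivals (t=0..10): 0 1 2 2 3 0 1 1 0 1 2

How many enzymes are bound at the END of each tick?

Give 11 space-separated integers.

Answer: 0 1 3 4 4 4 4 4 3 3 4

Derivation:
t=0: arr=0 -> substrate=0 bound=0 product=0
t=1: arr=1 -> substrate=0 bound=1 product=0
t=2: arr=2 -> substrate=0 bound=3 product=0
t=3: arr=2 -> substrate=1 bound=4 product=0
t=4: arr=3 -> substrate=3 bound=4 product=1
t=5: arr=0 -> substrate=1 bound=4 product=3
t=6: arr=1 -> substrate=1 bound=4 product=4
t=7: arr=1 -> substrate=1 bound=4 product=5
t=8: arr=0 -> substrate=0 bound=3 product=7
t=9: arr=1 -> substrate=0 bound=3 product=8
t=10: arr=2 -> substrate=0 bound=4 product=9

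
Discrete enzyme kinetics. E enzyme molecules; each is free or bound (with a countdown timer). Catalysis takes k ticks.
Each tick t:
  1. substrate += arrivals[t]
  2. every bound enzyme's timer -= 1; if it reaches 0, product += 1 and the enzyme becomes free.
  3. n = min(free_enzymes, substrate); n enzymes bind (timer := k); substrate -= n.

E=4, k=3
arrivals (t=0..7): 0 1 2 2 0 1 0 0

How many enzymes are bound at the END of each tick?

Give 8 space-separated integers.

t=0: arr=0 -> substrate=0 bound=0 product=0
t=1: arr=1 -> substrate=0 bound=1 product=0
t=2: arr=2 -> substrate=0 bound=3 product=0
t=3: arr=2 -> substrate=1 bound=4 product=0
t=4: arr=0 -> substrate=0 bound=4 product=1
t=5: arr=1 -> substrate=0 bound=3 product=3
t=6: arr=0 -> substrate=0 bound=2 product=4
t=7: arr=0 -> substrate=0 bound=1 product=5

Answer: 0 1 3 4 4 3 2 1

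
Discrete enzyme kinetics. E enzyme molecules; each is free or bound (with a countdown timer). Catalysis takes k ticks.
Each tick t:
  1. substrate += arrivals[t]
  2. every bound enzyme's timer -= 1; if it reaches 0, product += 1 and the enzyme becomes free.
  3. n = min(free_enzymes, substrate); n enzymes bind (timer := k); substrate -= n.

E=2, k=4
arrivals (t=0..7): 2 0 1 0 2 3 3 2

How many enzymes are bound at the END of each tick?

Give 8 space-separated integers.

Answer: 2 2 2 2 2 2 2 2

Derivation:
t=0: arr=2 -> substrate=0 bound=2 product=0
t=1: arr=0 -> substrate=0 bound=2 product=0
t=2: arr=1 -> substrate=1 bound=2 product=0
t=3: arr=0 -> substrate=1 bound=2 product=0
t=4: arr=2 -> substrate=1 bound=2 product=2
t=5: arr=3 -> substrate=4 bound=2 product=2
t=6: arr=3 -> substrate=7 bound=2 product=2
t=7: arr=2 -> substrate=9 bound=2 product=2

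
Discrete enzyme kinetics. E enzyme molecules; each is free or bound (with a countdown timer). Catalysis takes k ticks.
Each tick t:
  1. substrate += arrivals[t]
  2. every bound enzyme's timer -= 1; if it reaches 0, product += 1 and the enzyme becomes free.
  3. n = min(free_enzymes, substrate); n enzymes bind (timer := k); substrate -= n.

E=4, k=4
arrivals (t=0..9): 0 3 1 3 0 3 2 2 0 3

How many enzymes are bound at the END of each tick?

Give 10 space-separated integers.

Answer: 0 3 4 4 4 4 4 4 4 4

Derivation:
t=0: arr=0 -> substrate=0 bound=0 product=0
t=1: arr=3 -> substrate=0 bound=3 product=0
t=2: arr=1 -> substrate=0 bound=4 product=0
t=3: arr=3 -> substrate=3 bound=4 product=0
t=4: arr=0 -> substrate=3 bound=4 product=0
t=5: arr=3 -> substrate=3 bound=4 product=3
t=6: arr=2 -> substrate=4 bound=4 product=4
t=7: arr=2 -> substrate=6 bound=4 product=4
t=8: arr=0 -> substrate=6 bound=4 product=4
t=9: arr=3 -> substrate=6 bound=4 product=7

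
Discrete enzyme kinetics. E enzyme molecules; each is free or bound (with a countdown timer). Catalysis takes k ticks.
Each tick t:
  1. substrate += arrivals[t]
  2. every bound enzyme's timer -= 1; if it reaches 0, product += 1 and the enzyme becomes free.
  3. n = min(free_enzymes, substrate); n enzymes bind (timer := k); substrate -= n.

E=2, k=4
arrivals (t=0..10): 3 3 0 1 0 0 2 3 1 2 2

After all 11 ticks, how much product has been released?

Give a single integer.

t=0: arr=3 -> substrate=1 bound=2 product=0
t=1: arr=3 -> substrate=4 bound=2 product=0
t=2: arr=0 -> substrate=4 bound=2 product=0
t=3: arr=1 -> substrate=5 bound=2 product=0
t=4: arr=0 -> substrate=3 bound=2 product=2
t=5: arr=0 -> substrate=3 bound=2 product=2
t=6: arr=2 -> substrate=5 bound=2 product=2
t=7: arr=3 -> substrate=8 bound=2 product=2
t=8: arr=1 -> substrate=7 bound=2 product=4
t=9: arr=2 -> substrate=9 bound=2 product=4
t=10: arr=2 -> substrate=11 bound=2 product=4

Answer: 4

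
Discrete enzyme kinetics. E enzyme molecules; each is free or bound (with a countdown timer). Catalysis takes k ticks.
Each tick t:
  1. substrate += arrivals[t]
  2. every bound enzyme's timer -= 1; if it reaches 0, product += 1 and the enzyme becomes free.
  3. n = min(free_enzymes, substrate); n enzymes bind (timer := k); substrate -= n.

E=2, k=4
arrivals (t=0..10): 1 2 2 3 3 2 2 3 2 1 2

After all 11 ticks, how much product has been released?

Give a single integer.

t=0: arr=1 -> substrate=0 bound=1 product=0
t=1: arr=2 -> substrate=1 bound=2 product=0
t=2: arr=2 -> substrate=3 bound=2 product=0
t=3: arr=3 -> substrate=6 bound=2 product=0
t=4: arr=3 -> substrate=8 bound=2 product=1
t=5: arr=2 -> substrate=9 bound=2 product=2
t=6: arr=2 -> substrate=11 bound=2 product=2
t=7: arr=3 -> substrate=14 bound=2 product=2
t=8: arr=2 -> substrate=15 bound=2 product=3
t=9: arr=1 -> substrate=15 bound=2 product=4
t=10: arr=2 -> substrate=17 bound=2 product=4

Answer: 4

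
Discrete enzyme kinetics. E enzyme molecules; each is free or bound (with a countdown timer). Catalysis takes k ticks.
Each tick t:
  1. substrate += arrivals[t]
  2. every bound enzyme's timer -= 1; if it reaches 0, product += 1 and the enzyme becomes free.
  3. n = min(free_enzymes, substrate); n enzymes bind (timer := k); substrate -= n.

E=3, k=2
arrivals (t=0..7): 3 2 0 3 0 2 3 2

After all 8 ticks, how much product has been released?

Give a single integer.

Answer: 9

Derivation:
t=0: arr=3 -> substrate=0 bound=3 product=0
t=1: arr=2 -> substrate=2 bound=3 product=0
t=2: arr=0 -> substrate=0 bound=2 product=3
t=3: arr=3 -> substrate=2 bound=3 product=3
t=4: arr=0 -> substrate=0 bound=3 product=5
t=5: arr=2 -> substrate=1 bound=3 product=6
t=6: arr=3 -> substrate=2 bound=3 product=8
t=7: arr=2 -> substrate=3 bound=3 product=9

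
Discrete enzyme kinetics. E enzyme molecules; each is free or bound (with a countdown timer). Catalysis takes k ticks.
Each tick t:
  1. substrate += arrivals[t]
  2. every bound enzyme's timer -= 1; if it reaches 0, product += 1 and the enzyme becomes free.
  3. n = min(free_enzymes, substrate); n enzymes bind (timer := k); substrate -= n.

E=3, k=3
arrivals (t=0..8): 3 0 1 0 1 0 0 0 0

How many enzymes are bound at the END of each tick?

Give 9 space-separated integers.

Answer: 3 3 3 1 2 2 1 0 0

Derivation:
t=0: arr=3 -> substrate=0 bound=3 product=0
t=1: arr=0 -> substrate=0 bound=3 product=0
t=2: arr=1 -> substrate=1 bound=3 product=0
t=3: arr=0 -> substrate=0 bound=1 product=3
t=4: arr=1 -> substrate=0 bound=2 product=3
t=5: arr=0 -> substrate=0 bound=2 product=3
t=6: arr=0 -> substrate=0 bound=1 product=4
t=7: arr=0 -> substrate=0 bound=0 product=5
t=8: arr=0 -> substrate=0 bound=0 product=5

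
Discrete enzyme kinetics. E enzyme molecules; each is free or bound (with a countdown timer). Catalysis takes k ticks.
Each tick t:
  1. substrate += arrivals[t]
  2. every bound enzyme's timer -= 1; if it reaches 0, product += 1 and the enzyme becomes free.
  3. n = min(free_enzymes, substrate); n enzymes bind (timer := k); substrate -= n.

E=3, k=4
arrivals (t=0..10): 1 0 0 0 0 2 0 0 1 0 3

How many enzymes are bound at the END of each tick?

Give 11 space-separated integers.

t=0: arr=1 -> substrate=0 bound=1 product=0
t=1: arr=0 -> substrate=0 bound=1 product=0
t=2: arr=0 -> substrate=0 bound=1 product=0
t=3: arr=0 -> substrate=0 bound=1 product=0
t=4: arr=0 -> substrate=0 bound=0 product=1
t=5: arr=2 -> substrate=0 bound=2 product=1
t=6: arr=0 -> substrate=0 bound=2 product=1
t=7: arr=0 -> substrate=0 bound=2 product=1
t=8: arr=1 -> substrate=0 bound=3 product=1
t=9: arr=0 -> substrate=0 bound=1 product=3
t=10: arr=3 -> substrate=1 bound=3 product=3

Answer: 1 1 1 1 0 2 2 2 3 1 3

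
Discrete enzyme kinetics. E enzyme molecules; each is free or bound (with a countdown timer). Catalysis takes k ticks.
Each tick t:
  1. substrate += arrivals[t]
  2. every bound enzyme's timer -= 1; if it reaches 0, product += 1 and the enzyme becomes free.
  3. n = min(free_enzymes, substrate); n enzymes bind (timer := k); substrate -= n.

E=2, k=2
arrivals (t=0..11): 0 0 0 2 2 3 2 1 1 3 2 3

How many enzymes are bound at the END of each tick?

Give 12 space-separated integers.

Answer: 0 0 0 2 2 2 2 2 2 2 2 2

Derivation:
t=0: arr=0 -> substrate=0 bound=0 product=0
t=1: arr=0 -> substrate=0 bound=0 product=0
t=2: arr=0 -> substrate=0 bound=0 product=0
t=3: arr=2 -> substrate=0 bound=2 product=0
t=4: arr=2 -> substrate=2 bound=2 product=0
t=5: arr=3 -> substrate=3 bound=2 product=2
t=6: arr=2 -> substrate=5 bound=2 product=2
t=7: arr=1 -> substrate=4 bound=2 product=4
t=8: arr=1 -> substrate=5 bound=2 product=4
t=9: arr=3 -> substrate=6 bound=2 product=6
t=10: arr=2 -> substrate=8 bound=2 product=6
t=11: arr=3 -> substrate=9 bound=2 product=8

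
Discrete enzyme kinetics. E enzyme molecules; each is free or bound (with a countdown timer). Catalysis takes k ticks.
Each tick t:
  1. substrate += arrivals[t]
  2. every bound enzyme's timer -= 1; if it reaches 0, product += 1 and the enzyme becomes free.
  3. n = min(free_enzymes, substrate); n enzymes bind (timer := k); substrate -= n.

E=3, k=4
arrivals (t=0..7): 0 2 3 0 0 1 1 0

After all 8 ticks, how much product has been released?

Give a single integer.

t=0: arr=0 -> substrate=0 bound=0 product=0
t=1: arr=2 -> substrate=0 bound=2 product=0
t=2: arr=3 -> substrate=2 bound=3 product=0
t=3: arr=0 -> substrate=2 bound=3 product=0
t=4: arr=0 -> substrate=2 bound=3 product=0
t=5: arr=1 -> substrate=1 bound=3 product=2
t=6: arr=1 -> substrate=1 bound=3 product=3
t=7: arr=0 -> substrate=1 bound=3 product=3

Answer: 3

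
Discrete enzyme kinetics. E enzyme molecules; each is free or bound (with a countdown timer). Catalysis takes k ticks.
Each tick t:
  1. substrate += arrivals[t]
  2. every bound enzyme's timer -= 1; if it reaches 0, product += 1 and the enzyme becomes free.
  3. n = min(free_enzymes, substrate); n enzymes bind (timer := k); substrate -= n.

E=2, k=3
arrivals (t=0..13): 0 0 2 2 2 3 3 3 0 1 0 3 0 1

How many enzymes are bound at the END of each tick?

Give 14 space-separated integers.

Answer: 0 0 2 2 2 2 2 2 2 2 2 2 2 2

Derivation:
t=0: arr=0 -> substrate=0 bound=0 product=0
t=1: arr=0 -> substrate=0 bound=0 product=0
t=2: arr=2 -> substrate=0 bound=2 product=0
t=3: arr=2 -> substrate=2 bound=2 product=0
t=4: arr=2 -> substrate=4 bound=2 product=0
t=5: arr=3 -> substrate=5 bound=2 product=2
t=6: arr=3 -> substrate=8 bound=2 product=2
t=7: arr=3 -> substrate=11 bound=2 product=2
t=8: arr=0 -> substrate=9 bound=2 product=4
t=9: arr=1 -> substrate=10 bound=2 product=4
t=10: arr=0 -> substrate=10 bound=2 product=4
t=11: arr=3 -> substrate=11 bound=2 product=6
t=12: arr=0 -> substrate=11 bound=2 product=6
t=13: arr=1 -> substrate=12 bound=2 product=6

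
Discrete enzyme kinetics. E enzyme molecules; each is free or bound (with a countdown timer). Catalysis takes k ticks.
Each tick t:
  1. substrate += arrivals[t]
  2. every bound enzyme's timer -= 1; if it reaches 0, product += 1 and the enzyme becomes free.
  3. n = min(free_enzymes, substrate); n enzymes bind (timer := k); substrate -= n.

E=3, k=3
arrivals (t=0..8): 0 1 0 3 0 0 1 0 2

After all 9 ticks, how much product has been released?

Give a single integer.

t=0: arr=0 -> substrate=0 bound=0 product=0
t=1: arr=1 -> substrate=0 bound=1 product=0
t=2: arr=0 -> substrate=0 bound=1 product=0
t=3: arr=3 -> substrate=1 bound=3 product=0
t=4: arr=0 -> substrate=0 bound=3 product=1
t=5: arr=0 -> substrate=0 bound=3 product=1
t=6: arr=1 -> substrate=0 bound=2 product=3
t=7: arr=0 -> substrate=0 bound=1 product=4
t=8: arr=2 -> substrate=0 bound=3 product=4

Answer: 4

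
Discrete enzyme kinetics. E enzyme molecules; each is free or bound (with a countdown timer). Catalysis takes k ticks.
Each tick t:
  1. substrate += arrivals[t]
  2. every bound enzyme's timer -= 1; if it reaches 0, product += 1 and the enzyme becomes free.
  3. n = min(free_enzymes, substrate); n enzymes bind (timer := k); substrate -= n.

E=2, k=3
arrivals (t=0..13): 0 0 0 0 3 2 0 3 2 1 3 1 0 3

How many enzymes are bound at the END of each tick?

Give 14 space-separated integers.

t=0: arr=0 -> substrate=0 bound=0 product=0
t=1: arr=0 -> substrate=0 bound=0 product=0
t=2: arr=0 -> substrate=0 bound=0 product=0
t=3: arr=0 -> substrate=0 bound=0 product=0
t=4: arr=3 -> substrate=1 bound=2 product=0
t=5: arr=2 -> substrate=3 bound=2 product=0
t=6: arr=0 -> substrate=3 bound=2 product=0
t=7: arr=3 -> substrate=4 bound=2 product=2
t=8: arr=2 -> substrate=6 bound=2 product=2
t=9: arr=1 -> substrate=7 bound=2 product=2
t=10: arr=3 -> substrate=8 bound=2 product=4
t=11: arr=1 -> substrate=9 bound=2 product=4
t=12: arr=0 -> substrate=9 bound=2 product=4
t=13: arr=3 -> substrate=10 bound=2 product=6

Answer: 0 0 0 0 2 2 2 2 2 2 2 2 2 2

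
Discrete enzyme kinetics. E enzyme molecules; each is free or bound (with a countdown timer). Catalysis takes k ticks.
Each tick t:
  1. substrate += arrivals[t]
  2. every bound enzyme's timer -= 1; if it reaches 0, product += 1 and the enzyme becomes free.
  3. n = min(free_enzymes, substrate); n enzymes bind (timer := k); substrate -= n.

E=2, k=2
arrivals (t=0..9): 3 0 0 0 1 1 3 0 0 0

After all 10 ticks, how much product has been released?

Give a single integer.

t=0: arr=3 -> substrate=1 bound=2 product=0
t=1: arr=0 -> substrate=1 bound=2 product=0
t=2: arr=0 -> substrate=0 bound=1 product=2
t=3: arr=0 -> substrate=0 bound=1 product=2
t=4: arr=1 -> substrate=0 bound=1 product=3
t=5: arr=1 -> substrate=0 bound=2 product=3
t=6: arr=3 -> substrate=2 bound=2 product=4
t=7: arr=0 -> substrate=1 bound=2 product=5
t=8: arr=0 -> substrate=0 bound=2 product=6
t=9: arr=0 -> substrate=0 bound=1 product=7

Answer: 7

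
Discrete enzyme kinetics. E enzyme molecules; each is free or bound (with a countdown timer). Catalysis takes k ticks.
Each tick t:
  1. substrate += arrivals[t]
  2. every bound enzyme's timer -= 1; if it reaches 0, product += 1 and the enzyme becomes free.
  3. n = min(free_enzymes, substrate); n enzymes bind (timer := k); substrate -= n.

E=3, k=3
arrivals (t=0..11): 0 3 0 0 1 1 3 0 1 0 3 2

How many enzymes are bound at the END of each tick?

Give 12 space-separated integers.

t=0: arr=0 -> substrate=0 bound=0 product=0
t=1: arr=3 -> substrate=0 bound=3 product=0
t=2: arr=0 -> substrate=0 bound=3 product=0
t=3: arr=0 -> substrate=0 bound=3 product=0
t=4: arr=1 -> substrate=0 bound=1 product=3
t=5: arr=1 -> substrate=0 bound=2 product=3
t=6: arr=3 -> substrate=2 bound=3 product=3
t=7: arr=0 -> substrate=1 bound=3 product=4
t=8: arr=1 -> substrate=1 bound=3 product=5
t=9: arr=0 -> substrate=0 bound=3 product=6
t=10: arr=3 -> substrate=2 bound=3 product=7
t=11: arr=2 -> substrate=3 bound=3 product=8

Answer: 0 3 3 3 1 2 3 3 3 3 3 3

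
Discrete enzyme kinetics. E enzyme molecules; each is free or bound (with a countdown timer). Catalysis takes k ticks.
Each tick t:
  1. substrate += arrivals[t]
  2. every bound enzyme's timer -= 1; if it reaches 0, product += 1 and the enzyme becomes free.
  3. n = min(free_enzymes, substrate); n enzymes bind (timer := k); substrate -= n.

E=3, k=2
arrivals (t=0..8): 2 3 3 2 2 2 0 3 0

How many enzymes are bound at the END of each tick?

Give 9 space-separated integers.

Answer: 2 3 3 3 3 3 3 3 3

Derivation:
t=0: arr=2 -> substrate=0 bound=2 product=0
t=1: arr=3 -> substrate=2 bound=3 product=0
t=2: arr=3 -> substrate=3 bound=3 product=2
t=3: arr=2 -> substrate=4 bound=3 product=3
t=4: arr=2 -> substrate=4 bound=3 product=5
t=5: arr=2 -> substrate=5 bound=3 product=6
t=6: arr=0 -> substrate=3 bound=3 product=8
t=7: arr=3 -> substrate=5 bound=3 product=9
t=8: arr=0 -> substrate=3 bound=3 product=11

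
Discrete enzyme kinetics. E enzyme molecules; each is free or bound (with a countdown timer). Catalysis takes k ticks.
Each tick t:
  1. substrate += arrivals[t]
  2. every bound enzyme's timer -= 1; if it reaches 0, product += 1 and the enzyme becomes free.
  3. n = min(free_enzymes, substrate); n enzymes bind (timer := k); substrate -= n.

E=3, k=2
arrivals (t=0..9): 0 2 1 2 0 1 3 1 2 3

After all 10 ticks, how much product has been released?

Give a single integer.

t=0: arr=0 -> substrate=0 bound=0 product=0
t=1: arr=2 -> substrate=0 bound=2 product=0
t=2: arr=1 -> substrate=0 bound=3 product=0
t=3: arr=2 -> substrate=0 bound=3 product=2
t=4: arr=0 -> substrate=0 bound=2 product=3
t=5: arr=1 -> substrate=0 bound=1 product=5
t=6: arr=3 -> substrate=1 bound=3 product=5
t=7: arr=1 -> substrate=1 bound=3 product=6
t=8: arr=2 -> substrate=1 bound=3 product=8
t=9: arr=3 -> substrate=3 bound=3 product=9

Answer: 9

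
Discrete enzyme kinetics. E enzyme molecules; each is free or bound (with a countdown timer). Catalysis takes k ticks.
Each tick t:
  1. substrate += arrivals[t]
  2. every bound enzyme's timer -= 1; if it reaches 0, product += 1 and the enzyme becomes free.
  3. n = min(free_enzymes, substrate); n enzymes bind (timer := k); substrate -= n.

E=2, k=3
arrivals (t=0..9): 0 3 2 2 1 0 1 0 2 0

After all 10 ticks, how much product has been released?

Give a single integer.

t=0: arr=0 -> substrate=0 bound=0 product=0
t=1: arr=3 -> substrate=1 bound=2 product=0
t=2: arr=2 -> substrate=3 bound=2 product=0
t=3: arr=2 -> substrate=5 bound=2 product=0
t=4: arr=1 -> substrate=4 bound=2 product=2
t=5: arr=0 -> substrate=4 bound=2 product=2
t=6: arr=1 -> substrate=5 bound=2 product=2
t=7: arr=0 -> substrate=3 bound=2 product=4
t=8: arr=2 -> substrate=5 bound=2 product=4
t=9: arr=0 -> substrate=5 bound=2 product=4

Answer: 4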